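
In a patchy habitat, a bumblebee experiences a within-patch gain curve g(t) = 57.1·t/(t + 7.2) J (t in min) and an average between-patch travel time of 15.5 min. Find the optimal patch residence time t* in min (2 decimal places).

Optimal t* satisfies g'(t*) = g(t*)/(T + t*).
g'(t) = 57.1·7.2/(t + 7.2)². Setting 57.1·7.2/(t+7.2)² = 57.1t/[(t+7.2)(15.5+t)] gives 7.2(15.5+t) = t(t+7.2), so t² = 7.2×15.5 = 111.6.
t* = √111.6 = 10.56 min.

10.56 min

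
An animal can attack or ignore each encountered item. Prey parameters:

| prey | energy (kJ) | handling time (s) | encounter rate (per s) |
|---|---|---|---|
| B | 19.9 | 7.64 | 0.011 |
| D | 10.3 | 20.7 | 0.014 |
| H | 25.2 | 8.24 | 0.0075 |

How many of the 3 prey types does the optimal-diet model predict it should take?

E/h in descending order: H 3.06, B 2.6, D 0.498 kJ/s. The optimal diet is the largest prefix of this list for which every included type satisfies E_i/h_i > R on the types above it.
Rate on top 1: 0.178. B: 2.6 > 0.178 → include.
Rate on top 2: 0.356. D: 0.498 > 0.356 → include.
Optimal diet: H, B, D — 3 of 3 types.

3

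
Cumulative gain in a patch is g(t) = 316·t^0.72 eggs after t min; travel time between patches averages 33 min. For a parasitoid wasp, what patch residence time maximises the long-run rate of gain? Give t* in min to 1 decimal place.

84.9 min

By the marginal value theorem, leave when the instantaneous gain rate g'(t) equals the habitat-wide average g(t)/(T + t).
g'(t) = 0.72·316·t^-0.28. Setting 0.72·316·t^-0.28 = 316·t^0.72/(33+t) gives 0.72(33+t) = t, so 0.28·t = 0.72×33.
t* = 0.72×33/0.28 = 84.86 min.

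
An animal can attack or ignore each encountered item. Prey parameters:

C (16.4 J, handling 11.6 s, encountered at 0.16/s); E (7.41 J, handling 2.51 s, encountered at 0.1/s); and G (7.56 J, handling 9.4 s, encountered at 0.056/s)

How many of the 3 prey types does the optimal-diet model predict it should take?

2

E/h in descending order: E 2.95, C 1.41, G 0.804 J/s. The optimal diet is the largest prefix of this list for which every included type satisfies E_i/h_i > R on the types above it.
Rate on top 1: 0.5923. C: 1.41 > 0.5923 → include.
Rate on top 2: 1.083. G: 0.804 < 1.083 → exclude; stop.
Optimal diet: E, C — 2 of 3 types.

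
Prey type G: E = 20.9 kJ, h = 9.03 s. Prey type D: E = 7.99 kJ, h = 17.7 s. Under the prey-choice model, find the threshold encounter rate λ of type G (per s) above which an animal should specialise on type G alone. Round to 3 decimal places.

0.027 per s

The zero-one rule: include type D iff E₂/h₂ > λE₁/(1+λh₁). Equality gives the switch point.
λE₁h₂ = E₂ + λE₂h₁ ⇒ λ = E₂/(E₁h₂ − E₂h₁) = 7.99/(369.9 − 72.15) = 0.02683 per s.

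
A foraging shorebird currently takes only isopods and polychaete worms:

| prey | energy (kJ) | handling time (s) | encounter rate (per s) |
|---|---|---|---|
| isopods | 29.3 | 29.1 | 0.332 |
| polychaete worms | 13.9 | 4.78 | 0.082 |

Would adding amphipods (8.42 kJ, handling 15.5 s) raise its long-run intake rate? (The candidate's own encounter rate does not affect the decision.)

On isopods and polychaete worms alone, R = ΣλE/(1+Σλh) = 10.87/11.05 = 0.9832 kJ/s.
amphipods: E/h = 8.42/15.5 = 0.5432 kJ/s.
0.5432 < 0.9832, so adding amphipods would lower the average — exclude it.

No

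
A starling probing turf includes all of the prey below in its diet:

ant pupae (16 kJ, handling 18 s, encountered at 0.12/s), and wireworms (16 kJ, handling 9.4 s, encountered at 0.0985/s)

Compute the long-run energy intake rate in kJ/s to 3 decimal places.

R = Σλ_iE_i / (1 + Σλ_ih_i)
Numerator: 0.12×16 + 0.0985×16 = 3.496
Denominator: 1 + 0.12×18 + 0.0985×9.4 = 4.086
R = 3.496/4.086 = 0.8556 kJ/s

0.856 kJ/s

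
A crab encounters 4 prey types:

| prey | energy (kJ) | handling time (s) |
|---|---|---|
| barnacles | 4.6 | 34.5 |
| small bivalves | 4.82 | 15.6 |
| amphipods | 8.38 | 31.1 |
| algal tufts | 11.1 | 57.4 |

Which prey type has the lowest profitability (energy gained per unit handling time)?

barnacles

Profitability E/h (kJ/s): barnacles = 4.6/34.5 = 0.133, small bivalves = 4.82/15.6 = 0.309, amphipods = 8.38/31.1 = 0.269, algal tufts = 11.1/57.4 = 0.193.
Ranked: small bivalves > amphipods > algal tufts > barnacles.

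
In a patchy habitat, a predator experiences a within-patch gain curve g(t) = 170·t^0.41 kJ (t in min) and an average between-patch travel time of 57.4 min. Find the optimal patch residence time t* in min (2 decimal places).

39.89 min

By the marginal value theorem, leave when the instantaneous gain rate g'(t) equals the habitat-wide average g(t)/(T + t).
g'(t) = 0.41·170·t^-0.59. Setting 0.41·170·t^-0.59 = 170·t^0.41/(57.4+t) gives 0.41(57.4+t) = t, so 0.59·t = 0.41×57.4.
t* = 0.41×57.4/0.59 = 39.89 min.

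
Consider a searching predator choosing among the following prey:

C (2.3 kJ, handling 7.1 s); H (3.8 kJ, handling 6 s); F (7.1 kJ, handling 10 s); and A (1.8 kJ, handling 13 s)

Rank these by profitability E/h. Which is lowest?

A

In descending order of E/h:
F: 7.1/10 = 0.71 kJ/s
H: 3.8/6 = 0.633 kJ/s
C: 2.3/7.1 = 0.324 kJ/s
A: 1.8/13 = 0.138 kJ/s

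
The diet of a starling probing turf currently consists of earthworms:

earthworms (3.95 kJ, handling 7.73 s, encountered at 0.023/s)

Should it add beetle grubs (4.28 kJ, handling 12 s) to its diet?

Current rate: (0.023×3.95)/(1 + 0.023×7.73) = 0.07714 kJ/s.
beetle grubs: E/h = 4.28/12 = 0.3567 kJ/s.
0.3567 > 0.07714, so adding beetle grubs raises the average — include it.

Yes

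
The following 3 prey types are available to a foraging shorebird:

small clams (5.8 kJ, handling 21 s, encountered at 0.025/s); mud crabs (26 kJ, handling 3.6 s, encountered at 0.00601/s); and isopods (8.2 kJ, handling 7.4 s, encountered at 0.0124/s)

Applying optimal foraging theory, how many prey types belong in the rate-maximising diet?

3

Profitabilities (E/h, kJ/s): mud crabs 7.22, isopods 1.11, small clams 0.276. Add prey in this order while the next type's profitability exceeds the intake rate on those already taken.
Rate on top 1: 0.153. isopods: 1.11 > 0.153 → include.
Rate on top 2: 0.2317. small clams: 0.276 > 0.2317 → include.
Optimal diet: mud crabs, isopods, small clams — 3 of 3 types.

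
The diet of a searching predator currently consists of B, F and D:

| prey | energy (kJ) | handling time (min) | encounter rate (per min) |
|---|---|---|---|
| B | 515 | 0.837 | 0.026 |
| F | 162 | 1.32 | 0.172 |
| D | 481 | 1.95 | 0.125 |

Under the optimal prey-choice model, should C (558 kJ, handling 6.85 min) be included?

Yes

Intake rate on the current diet: R = (0.026×515 + 0.172×162 + 0.125×481) / (1 + 0.026×0.837 + 0.172×1.32 + 0.125×1.95) = 101.4/1.493 = 67.92 kJ/min.
Profitability of C: 558/6.85 = 81.46 kJ/min.
Since 81.46 > R, including C increases the long-run rate.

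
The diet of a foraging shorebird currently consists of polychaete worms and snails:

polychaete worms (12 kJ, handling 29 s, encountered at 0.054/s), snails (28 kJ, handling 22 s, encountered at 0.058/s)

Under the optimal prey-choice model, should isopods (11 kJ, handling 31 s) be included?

No

On polychaete worms and snails alone, R = ΣλE/(1+Σλh) = 2.272/3.842 = 0.5914 kJ/s.
Profitability of isopods: 11/31 = 0.3548 kJ/s.
0.3548 < 0.5914, so adding isopods would lower the average — exclude it.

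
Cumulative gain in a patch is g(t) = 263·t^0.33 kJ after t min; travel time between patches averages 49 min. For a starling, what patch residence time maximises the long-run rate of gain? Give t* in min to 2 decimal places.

24.13 min

By the marginal value theorem, leave when the instantaneous gain rate g'(t) equals the habitat-wide average g(t)/(T + t).
g'(t) = 0.33·263·t^-0.67. Setting 0.33·263·t^-0.67 = 263·t^0.33/(49+t) gives 0.33(49+t) = t, so 0.67·t = 0.33×49.
t* = 0.33×49/0.67 = 24.13 min.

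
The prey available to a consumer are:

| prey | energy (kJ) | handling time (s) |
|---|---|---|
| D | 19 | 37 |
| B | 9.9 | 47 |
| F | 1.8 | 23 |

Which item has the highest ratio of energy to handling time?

D

In descending order of E/h:
D: 19/37 = 0.514 kJ/s
B: 9.9/47 = 0.211 kJ/s
F: 1.8/23 = 0.0783 kJ/s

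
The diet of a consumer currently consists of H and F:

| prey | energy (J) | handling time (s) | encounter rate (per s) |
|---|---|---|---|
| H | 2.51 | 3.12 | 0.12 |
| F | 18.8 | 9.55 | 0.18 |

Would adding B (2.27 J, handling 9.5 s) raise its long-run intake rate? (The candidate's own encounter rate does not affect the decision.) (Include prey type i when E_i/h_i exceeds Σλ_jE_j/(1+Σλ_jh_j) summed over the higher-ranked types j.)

Current rate: (0.12×2.51 + 0.18×18.8)/(1 + 0.12×3.12 + 0.18×9.55) = 1.191 J/s.
B: E/h = 2.27/9.5 = 0.2389 J/s.
0.2389 < 1.191, so adding B would lower the average — exclude it.

No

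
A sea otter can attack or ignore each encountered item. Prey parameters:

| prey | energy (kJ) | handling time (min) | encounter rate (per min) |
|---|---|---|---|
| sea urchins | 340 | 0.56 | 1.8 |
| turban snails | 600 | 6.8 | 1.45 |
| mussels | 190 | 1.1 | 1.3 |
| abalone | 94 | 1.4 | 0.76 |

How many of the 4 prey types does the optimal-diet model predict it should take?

Profitabilities (E/h, kJ/min): sea urchins 607, mussels 173, turban snails 88.2, abalone 67.1. Add prey in this order while the next type's profitability exceeds the intake rate on those already taken.
Rate on top 1: 304.8. mussels: 173 < 304.8 → exclude; stop.
Optimal diet: sea urchins — 1 of 4 types.

1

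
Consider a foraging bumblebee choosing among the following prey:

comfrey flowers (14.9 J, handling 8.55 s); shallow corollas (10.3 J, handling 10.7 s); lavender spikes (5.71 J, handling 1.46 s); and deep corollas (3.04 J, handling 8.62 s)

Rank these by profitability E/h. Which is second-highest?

comfrey flowers

Profitability E/h (J/s): comfrey flowers = 14.9/8.55 = 1.74, shallow corollas = 10.3/10.7 = 0.963, lavender spikes = 5.71/1.46 = 3.91, deep corollas = 3.04/8.62 = 0.353.
Ranked: lavender spikes > comfrey flowers > shallow corollas > deep corollas.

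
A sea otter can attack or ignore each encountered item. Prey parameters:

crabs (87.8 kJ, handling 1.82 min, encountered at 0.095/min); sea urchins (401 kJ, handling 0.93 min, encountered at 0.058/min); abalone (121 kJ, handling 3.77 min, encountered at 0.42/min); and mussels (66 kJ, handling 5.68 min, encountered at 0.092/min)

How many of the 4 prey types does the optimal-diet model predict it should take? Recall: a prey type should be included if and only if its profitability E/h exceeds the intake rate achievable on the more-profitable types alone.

3

Rank by E/h (kJ/min): sea urchins 431, crabs 48.2, abalone 32.1, mussels 11.6. Include each in turn until the next type's E/h falls below the running intake rate.
Rate on top 1: 22.07. crabs: 48.2 > 22.07 → include.
Rate on top 2: 25.76. abalone: 32.1 > 25.76 → include.
Rate on top 3: 29.33. mussels: 11.6 < 29.33 → exclude; stop.
Optimal diet: sea urchins, crabs, abalone — 3 of 4 types.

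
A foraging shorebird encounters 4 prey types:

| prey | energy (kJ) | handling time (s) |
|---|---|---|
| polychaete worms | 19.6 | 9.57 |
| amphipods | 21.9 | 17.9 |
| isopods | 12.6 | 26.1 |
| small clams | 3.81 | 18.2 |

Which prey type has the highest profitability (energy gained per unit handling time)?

polychaete worms

Profitability E/h (kJ/s): polychaete worms = 19.6/9.57 = 2.05, amphipods = 21.9/17.9 = 1.22, isopods = 12.6/26.1 = 0.483, small clams = 3.81/18.2 = 0.209.
Ranked: polychaete worms > amphipods > isopods > small clams.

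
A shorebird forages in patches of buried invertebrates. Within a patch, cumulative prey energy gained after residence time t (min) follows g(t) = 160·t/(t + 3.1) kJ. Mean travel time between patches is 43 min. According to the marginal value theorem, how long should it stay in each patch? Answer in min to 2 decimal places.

11.55 min

Optimal t* satisfies g'(t*) = g(t*)/(T + t*).
g'(t) = 160·3.1/(t + 3.1)². Setting 160·3.1/(t+3.1)² = 160t/[(t+3.1)(43+t)] gives 3.1(43+t) = t(t+3.1), so t² = 3.1×43 = 133.3.
t* = √133.3 = 11.55 min.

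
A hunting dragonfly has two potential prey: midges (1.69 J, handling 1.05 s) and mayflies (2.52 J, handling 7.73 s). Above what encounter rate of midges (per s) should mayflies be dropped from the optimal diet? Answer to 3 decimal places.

The zero-one rule: include mayflies iff E₂/h₂ > λE₁/(1+λh₁). Equality gives the switch point.
λE₁h₂ = E₂ + λE₂h₁ ⇒ λ = E₂/(E₁h₂ − E₂h₁) = 2.52/(13.06 − 2.646) = 0.2419 per s.

0.242 per s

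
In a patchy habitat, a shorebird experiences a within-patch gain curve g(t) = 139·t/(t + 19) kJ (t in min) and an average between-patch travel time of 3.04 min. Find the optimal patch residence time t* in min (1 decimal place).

By the marginal value theorem, leave when the instantaneous gain rate g'(t) equals the habitat-wide average g(t)/(T + t).
g'(t) = 139·19/(t + 19)². Setting 139·19/(t+19)² = 139t/[(t+19)(3.04+t)] gives 19(3.04+t) = t(t+19), so t² = 19×3.04 = 57.76.
t* = √57.76 = 7.6 min.

7.6 min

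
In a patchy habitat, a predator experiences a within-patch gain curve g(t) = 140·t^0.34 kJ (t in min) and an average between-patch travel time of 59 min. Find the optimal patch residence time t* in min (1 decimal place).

30.4 min

Optimal t* satisfies g'(t*) = g(t*)/(T + t*).
g'(t) = 0.34·140·t^-0.66. Setting 0.34·140·t^-0.66 = 140·t^0.34/(59+t) gives 0.34(59+t) = t, so 0.66·t = 0.34×59.
t* = 0.34×59/0.66 = 30.39 min.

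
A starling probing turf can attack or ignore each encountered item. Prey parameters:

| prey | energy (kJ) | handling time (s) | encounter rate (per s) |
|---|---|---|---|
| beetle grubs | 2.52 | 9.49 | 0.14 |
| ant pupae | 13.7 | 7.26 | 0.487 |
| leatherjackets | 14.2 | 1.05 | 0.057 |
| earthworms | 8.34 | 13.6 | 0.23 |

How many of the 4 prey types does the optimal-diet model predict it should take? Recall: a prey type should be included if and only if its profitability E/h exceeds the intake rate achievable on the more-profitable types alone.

E/h in descending order: leatherjackets 13.5, ant pupae 1.89, earthworms 0.613, beetle grubs 0.266 kJ/s. The optimal diet is the largest prefix of this list for which every included type satisfies E_i/h_i > R on the types above it.
Rate on top 1: 0.7637. ant pupae: 1.89 > 0.7637 → include.
Rate on top 2: 1.628. earthworms: 0.613 < 1.628 → exclude; stop.
Optimal diet: leatherjackets, ant pupae — 2 of 4 types.

2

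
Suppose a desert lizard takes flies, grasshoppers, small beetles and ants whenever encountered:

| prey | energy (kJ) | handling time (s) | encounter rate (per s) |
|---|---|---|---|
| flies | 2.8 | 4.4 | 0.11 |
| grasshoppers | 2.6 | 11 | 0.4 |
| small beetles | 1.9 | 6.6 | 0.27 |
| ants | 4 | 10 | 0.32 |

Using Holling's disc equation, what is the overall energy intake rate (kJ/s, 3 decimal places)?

Energy encountered per unit search time: 0.11×2.8 + 0.4×2.6 + 0.27×1.9 + 0.32×4 = 3.141 kJ/s.
Handling time per unit search time: 0.11×4.4 + 0.4×11 + 0.27×6.6 + 0.32×10 = 9.866.
Rate = 3.141/(1 + 9.866) = 0.2891 kJ/s.

0.289 kJ/s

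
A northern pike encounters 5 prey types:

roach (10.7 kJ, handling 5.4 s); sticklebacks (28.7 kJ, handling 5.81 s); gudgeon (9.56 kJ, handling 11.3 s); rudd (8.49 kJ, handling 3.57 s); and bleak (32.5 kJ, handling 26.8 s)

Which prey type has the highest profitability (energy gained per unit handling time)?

sticklebacks

Profitability E/h (kJ/s): roach = 10.7/5.4 = 1.98, sticklebacks = 28.7/5.81 = 4.94, gudgeon = 9.56/11.3 = 0.846, rudd = 8.49/3.57 = 2.38, bleak = 32.5/26.8 = 1.21.
Ranked: sticklebacks > rudd > roach > bleak > gudgeon.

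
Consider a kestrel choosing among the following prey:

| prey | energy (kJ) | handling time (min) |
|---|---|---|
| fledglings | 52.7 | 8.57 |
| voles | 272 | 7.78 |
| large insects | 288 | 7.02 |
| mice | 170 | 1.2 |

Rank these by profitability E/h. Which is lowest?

In descending order of E/h:
mice: 170/1.2 = 142 kJ/min
large insects: 288/7.02 = 41 kJ/min
voles: 272/7.78 = 35 kJ/min
fledglings: 52.7/8.57 = 6.15 kJ/min

fledglings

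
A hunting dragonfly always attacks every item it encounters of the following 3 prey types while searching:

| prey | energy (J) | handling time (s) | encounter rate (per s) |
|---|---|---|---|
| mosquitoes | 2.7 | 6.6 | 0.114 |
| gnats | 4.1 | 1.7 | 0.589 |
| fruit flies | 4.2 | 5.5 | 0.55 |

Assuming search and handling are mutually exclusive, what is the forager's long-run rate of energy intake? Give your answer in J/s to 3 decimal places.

0.871 J/s

R = (0.114×2.7 + 0.589×4.1 + 0.55×4.2) / (1 + 0.114×6.6 + 0.589×1.7 + 0.55×5.5) = 5.033/5.779 = 0.8709 J/s.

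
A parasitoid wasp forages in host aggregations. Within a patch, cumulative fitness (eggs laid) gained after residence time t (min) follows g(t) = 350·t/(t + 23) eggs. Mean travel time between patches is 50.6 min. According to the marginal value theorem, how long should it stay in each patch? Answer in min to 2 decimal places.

34.11 min

By the marginal value theorem, leave when the instantaneous gain rate g'(t) equals the habitat-wide average g(t)/(T + t).
g'(t) = 350·23/(t + 23)². Setting 350·23/(t+23)² = 350t/[(t+23)(50.6+t)] gives 23(50.6+t) = t(t+23), so t² = 23×50.6 = 1164.
t* = √1164 = 34.11 min.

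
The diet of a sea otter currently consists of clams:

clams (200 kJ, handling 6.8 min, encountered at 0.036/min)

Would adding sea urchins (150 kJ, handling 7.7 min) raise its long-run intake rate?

Yes

Intake rate on the current diet: R = (0.036×200) / (1 + 0.036×6.8) = 7.2/1.245 = 5.784 kJ/min.
Profitability of sea urchins: 150/7.7 = 19.48 kJ/min.
19.48 > 5.784, so adding sea urchins raises the average — include it.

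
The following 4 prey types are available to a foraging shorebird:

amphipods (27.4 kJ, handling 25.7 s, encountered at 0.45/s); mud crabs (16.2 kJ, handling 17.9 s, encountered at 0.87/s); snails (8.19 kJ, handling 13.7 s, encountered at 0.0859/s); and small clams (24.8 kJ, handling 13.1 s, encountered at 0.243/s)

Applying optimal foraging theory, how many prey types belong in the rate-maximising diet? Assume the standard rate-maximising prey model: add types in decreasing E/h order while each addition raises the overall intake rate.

Profitabilities (E/h, kJ/s): small clams 1.89, amphipods 1.07, mud crabs 0.905, snails 0.598. Add prey in this order while the next type's profitability exceeds the intake rate on those already taken.
Rate on top 1: 1.441. amphipods: 1.07 < 1.441 → exclude; stop.
Optimal diet: small clams — 1 of 4 types.

1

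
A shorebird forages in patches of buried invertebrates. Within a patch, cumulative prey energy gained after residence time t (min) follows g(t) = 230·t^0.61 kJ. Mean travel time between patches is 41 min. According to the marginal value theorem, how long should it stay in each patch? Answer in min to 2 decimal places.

Maximise g(t)/(T+t): set derivative to zero → g'(t)(T+t) = g(t).
g'(t) = 0.61·230·t^-0.39. Setting 0.61·230·t^-0.39 = 230·t^0.61/(41+t) gives 0.61(41+t) = t, so 0.39·t = 0.61×41.
t* = 0.61×41/0.39 = 64.13 min.

64.13 min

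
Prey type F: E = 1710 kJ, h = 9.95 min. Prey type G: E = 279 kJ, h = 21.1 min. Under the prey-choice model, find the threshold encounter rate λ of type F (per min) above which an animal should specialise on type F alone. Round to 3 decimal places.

0.008 per min

Drop type G once their profitability E₂/h₂ falls below the rate achievable on type F alone: E₂/h₂ = λE₁/(1 + λh₁).
Solve for λ: λE₁h₂ = E₂(1 + λh₁) → λ(E₁h₂ − E₂h₁) = E₂ → λ = E₂/(E₁h₂ − E₂h₁).
λ = 279/(1710×21.1 − 279×9.95) = 279/3.33e+04 = 0.008377 per min.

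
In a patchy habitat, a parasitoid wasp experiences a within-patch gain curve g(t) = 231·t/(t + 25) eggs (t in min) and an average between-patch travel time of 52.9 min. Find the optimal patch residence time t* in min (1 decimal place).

36.4 min

By the marginal value theorem, leave when the instantaneous gain rate g'(t) equals the habitat-wide average g(t)/(T + t).
g'(t) = 231·25/(t + 25)². Setting 231·25/(t+25)² = 231t/[(t+25)(52.9+t)] gives 25(52.9+t) = t(t+25), so t² = 25×52.9 = 1322.
t* = √1322 = 36.37 min.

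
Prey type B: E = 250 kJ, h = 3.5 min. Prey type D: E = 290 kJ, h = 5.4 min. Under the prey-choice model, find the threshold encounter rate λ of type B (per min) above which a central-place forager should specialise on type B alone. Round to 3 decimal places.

0.866 per min

At the threshold, the rate on type B alone equals the profitability of type D: λ·250/(1 + λ·3.5) = 290/5.4 = 53.7.
Rearranging, λ(250 − 53.7×3.5) = 53.7, so λ = 53.7/62.04 = 0.8657 per min.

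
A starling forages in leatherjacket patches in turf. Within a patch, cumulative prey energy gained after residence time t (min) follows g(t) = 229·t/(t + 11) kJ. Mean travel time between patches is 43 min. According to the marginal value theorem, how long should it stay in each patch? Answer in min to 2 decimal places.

By the marginal value theorem, leave when the instantaneous gain rate g'(t) equals the habitat-wide average g(t)/(T + t).
g'(t) = 229·11/(t + 11)². Setting 229·11/(t+11)² = 229t/[(t+11)(43+t)] gives 11(43+t) = t(t+11), so t² = 11×43 = 473.
t* = √473 = 21.75 min.

21.75 min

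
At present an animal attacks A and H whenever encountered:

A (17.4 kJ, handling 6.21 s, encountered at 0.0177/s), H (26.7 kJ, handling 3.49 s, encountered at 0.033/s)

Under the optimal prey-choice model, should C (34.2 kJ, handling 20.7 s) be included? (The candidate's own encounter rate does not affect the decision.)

Intake rate on the current diet: R = (0.0177×17.4 + 0.033×26.7) / (1 + 0.0177×6.21 + 0.033×3.49) = 1.189/1.225 = 0.9706 kJ/s.
C: E/h = 34.2/20.7 = 1.652 kJ/s.
1.652 > 0.9706, so adding C raises the average — include it.

Yes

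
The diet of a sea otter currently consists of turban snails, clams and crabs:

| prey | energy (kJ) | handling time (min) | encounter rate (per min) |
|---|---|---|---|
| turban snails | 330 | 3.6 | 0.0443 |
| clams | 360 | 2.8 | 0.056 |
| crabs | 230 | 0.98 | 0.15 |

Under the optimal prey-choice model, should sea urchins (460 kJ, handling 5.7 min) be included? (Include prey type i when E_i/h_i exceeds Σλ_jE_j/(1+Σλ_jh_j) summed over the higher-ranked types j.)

Yes

On turban snails, clams and crabs alone, R = ΣλE/(1+Σλh) = 69.28/1.463 = 47.35 kJ/min.
sea urchins: E/h = 460/5.7 = 80.7 kJ/min.
80.7 > 47.35, so adding sea urchins raises the average — include it.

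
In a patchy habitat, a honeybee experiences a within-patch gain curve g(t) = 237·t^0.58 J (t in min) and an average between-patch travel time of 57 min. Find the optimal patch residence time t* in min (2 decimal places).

78.71 min

By the marginal value theorem, leave when the instantaneous gain rate g'(t) equals the habitat-wide average g(t)/(T + t).
g'(t) = 0.58·237·t^-0.42. Setting 0.58·237·t^-0.42 = 237·t^0.58/(57+t) gives 0.58(57+t) = t, so 0.42·t = 0.58×57.
t* = 0.58×57/0.42 = 78.71 min.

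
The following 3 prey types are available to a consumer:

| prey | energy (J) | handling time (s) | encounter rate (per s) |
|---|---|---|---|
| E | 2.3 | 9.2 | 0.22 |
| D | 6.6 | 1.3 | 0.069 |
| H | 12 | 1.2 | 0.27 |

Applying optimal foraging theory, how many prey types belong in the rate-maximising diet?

E/h in descending order: H 10, D 5.08, E 0.25 J/s. The optimal diet is the largest prefix of this list for which every included type satisfies E_i/h_i > R on the types above it.
Rate on top 1: 2.447. D: 5.08 > 2.447 → include.
Rate on top 2: 2.614. E: 0.25 < 2.614 → exclude; stop.
Optimal diet: H, D — 2 of 3 types.

2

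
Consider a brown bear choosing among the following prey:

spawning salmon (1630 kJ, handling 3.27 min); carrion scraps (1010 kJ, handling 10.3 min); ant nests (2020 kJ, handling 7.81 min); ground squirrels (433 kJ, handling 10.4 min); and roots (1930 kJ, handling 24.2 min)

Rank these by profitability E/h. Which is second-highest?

In descending order of E/h:
spawning salmon: 1630/3.27 = 498 kJ/min
ant nests: 2020/7.81 = 259 kJ/min
carrion scraps: 1010/10.3 = 98.1 kJ/min
roots: 1930/24.2 = 79.8 kJ/min
ground squirrels: 433/10.4 = 41.6 kJ/min

ant nests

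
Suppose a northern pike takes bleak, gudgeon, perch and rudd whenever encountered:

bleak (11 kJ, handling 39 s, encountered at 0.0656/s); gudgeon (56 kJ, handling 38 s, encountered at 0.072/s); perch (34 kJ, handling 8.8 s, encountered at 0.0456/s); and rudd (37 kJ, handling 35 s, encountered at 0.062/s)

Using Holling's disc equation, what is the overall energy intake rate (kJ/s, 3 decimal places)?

0.970 kJ/s

Energy encountered per unit search time: 0.0656×11 + 0.072×56 + 0.0456×34 + 0.062×37 = 8.598 kJ/s.
Handling time per unit search time: 0.0656×39 + 0.072×38 + 0.0456×8.8 + 0.062×35 = 7.866.
Rate = 8.598/(1 + 7.866) = 0.9698 kJ/s.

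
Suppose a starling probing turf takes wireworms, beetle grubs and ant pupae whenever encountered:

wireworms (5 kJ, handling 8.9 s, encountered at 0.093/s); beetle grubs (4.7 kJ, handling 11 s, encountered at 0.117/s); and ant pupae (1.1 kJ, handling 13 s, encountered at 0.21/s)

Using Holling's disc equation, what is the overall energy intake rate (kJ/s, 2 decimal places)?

0.21 kJ/s

Energy encountered per unit search time: 0.093×5 + 0.117×4.7 + 0.21×1.1 = 1.246 kJ/s.
Handling time per unit search time: 0.093×8.9 + 0.117×11 + 0.21×13 = 4.845.
Rate = 1.246/(1 + 4.845) = 0.2132 kJ/s.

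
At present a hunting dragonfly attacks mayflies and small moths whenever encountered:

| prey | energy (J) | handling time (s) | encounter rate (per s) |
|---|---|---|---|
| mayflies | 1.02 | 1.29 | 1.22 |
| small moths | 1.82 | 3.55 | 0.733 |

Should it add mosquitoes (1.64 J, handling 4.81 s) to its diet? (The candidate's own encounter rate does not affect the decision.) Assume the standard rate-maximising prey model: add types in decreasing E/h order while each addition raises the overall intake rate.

Intake rate on the current diet: R = (1.22×1.02 + 0.733×1.82) / (1 + 1.22×1.29 + 0.733×3.55) = 2.578/5.176 = 0.4982 J/s.
Profitability of mosquitoes: 1.64/4.81 = 0.341 J/s.
Since 0.341 < R, time spent handling mosquitoes is better spent searching.

No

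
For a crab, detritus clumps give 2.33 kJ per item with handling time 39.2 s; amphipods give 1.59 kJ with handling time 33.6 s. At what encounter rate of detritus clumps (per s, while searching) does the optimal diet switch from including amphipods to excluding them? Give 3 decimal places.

Drop amphipods once their profitability E₂/h₂ falls below the rate achievable on detritus clumps alone: E₂/h₂ = λE₁/(1 + λh₁).
Solve for λ: λE₁h₂ = E₂(1 + λh₁) → λ(E₁h₂ − E₂h₁) = E₂ → λ = E₂/(E₁h₂ − E₂h₁).
λ = 1.59/(2.33×33.6 − 1.59×39.2) = 1.59/15.96 = 0.09962 per s.

0.100 per s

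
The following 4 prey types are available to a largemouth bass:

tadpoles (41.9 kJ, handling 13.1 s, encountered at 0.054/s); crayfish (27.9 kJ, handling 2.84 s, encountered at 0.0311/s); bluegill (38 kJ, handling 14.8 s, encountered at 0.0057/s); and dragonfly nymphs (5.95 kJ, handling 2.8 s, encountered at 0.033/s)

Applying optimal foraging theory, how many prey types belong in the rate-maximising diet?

4

Profitabilities (E/h, kJ/s): crayfish 9.82, tadpoles 3.2, bluegill 2.57, dragonfly nymphs 2.12. Add prey in this order while the next type's profitability exceeds the intake rate on those already taken.
Rate on top 1: 0.7973. tadpoles: 3.2 > 0.7973 → include.
Rate on top 2: 1.743. bluegill: 2.57 > 1.743 → include.
Rate on top 3: 1.78. dragonfly nymphs: 2.12 > 1.78 → include.
Optimal diet: crayfish, tadpoles, bluegill, dragonfly nymphs — 4 of 4 types.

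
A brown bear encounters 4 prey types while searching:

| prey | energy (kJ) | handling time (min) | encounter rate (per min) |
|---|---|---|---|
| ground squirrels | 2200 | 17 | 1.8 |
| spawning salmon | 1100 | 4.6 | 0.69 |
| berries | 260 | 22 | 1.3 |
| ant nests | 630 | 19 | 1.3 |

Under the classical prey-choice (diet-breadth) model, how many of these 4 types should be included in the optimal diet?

1

Profitabilities (E/h, kJ/min): spawning salmon 239, ground squirrels 129, ant nests 33.2, berries 11.8. Add prey in this order while the next type's profitability exceeds the intake rate on those already taken.
Rate on top 1: 181.8. ground squirrels: 129 < 181.8 → exclude; stop.
Optimal diet: spawning salmon — 1 of 4 types.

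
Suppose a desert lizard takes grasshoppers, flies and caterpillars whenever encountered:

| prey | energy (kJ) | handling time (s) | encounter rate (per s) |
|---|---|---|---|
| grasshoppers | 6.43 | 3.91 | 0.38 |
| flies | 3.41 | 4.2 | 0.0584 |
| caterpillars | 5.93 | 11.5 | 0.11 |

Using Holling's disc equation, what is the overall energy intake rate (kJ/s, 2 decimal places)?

R = (0.38×6.43 + 0.0584×3.41 + 0.11×5.93) / (1 + 0.38×3.91 + 0.0584×4.2 + 0.11×11.5) = 3.295/3.996 = 0.8245 kJ/s.

0.82 kJ/s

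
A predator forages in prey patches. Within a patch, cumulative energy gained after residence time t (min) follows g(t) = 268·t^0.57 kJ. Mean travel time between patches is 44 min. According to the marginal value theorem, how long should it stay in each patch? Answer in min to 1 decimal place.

58.3 min

By the marginal value theorem, leave when the instantaneous gain rate g'(t) equals the habitat-wide average g(t)/(T + t).
g'(t) = 0.57·268·t^-0.43. Setting 0.57·268·t^-0.43 = 268·t^0.57/(44+t) gives 0.57(44+t) = t, so 0.43·t = 0.57×44.
t* = 0.57×44/0.43 = 58.33 min.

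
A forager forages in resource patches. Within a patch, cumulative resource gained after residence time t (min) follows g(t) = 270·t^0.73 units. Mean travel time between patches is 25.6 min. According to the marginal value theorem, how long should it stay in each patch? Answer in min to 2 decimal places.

Optimal t* satisfies g'(t*) = g(t*)/(T + t*).
g'(t) = 0.73·270·t^-0.27. Setting 0.73·270·t^-0.27 = 270·t^0.73/(25.6+t) gives 0.73(25.6+t) = t, so 0.27·t = 0.73×25.6.
t* = 0.73×25.6/0.27 = 69.21 min.

69.21 min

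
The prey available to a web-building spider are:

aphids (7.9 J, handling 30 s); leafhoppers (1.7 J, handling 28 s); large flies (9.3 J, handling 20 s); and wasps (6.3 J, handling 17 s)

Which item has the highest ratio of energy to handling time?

large flies

In descending order of E/h:
large flies: 9.3/20 = 0.465 J/s
wasps: 6.3/17 = 0.371 J/s
aphids: 7.9/30 = 0.263 J/s
leafhoppers: 1.7/28 = 0.0607 J/s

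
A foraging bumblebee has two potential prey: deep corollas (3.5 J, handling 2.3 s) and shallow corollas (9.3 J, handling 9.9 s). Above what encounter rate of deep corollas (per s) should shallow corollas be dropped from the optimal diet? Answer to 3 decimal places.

At the threshold, the rate on deep corollas alone equals the profitability of shallow corollas: λ·3.5/(1 + λ·2.3) = 9.3/9.9 = 0.9394.
Rearranging, λ(3.5 − 0.9394×2.3) = 0.9394, so λ = 0.9394/1.339 = 0.7014 per s.

0.701 per s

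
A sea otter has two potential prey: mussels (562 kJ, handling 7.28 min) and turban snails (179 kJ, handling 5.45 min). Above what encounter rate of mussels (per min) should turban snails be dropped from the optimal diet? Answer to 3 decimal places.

Drop turban snails once their profitability E₂/h₂ falls below the rate achievable on mussels alone: E₂/h₂ = λE₁/(1 + λh₁).
Solve for λ: λE₁h₂ = E₂(1 + λh₁) → λ(E₁h₂ − E₂h₁) = E₂ → λ = E₂/(E₁h₂ − E₂h₁).
λ = 179/(562×5.45 − 179×7.28) = 179/1760 = 0.1017 per min.

0.102 per min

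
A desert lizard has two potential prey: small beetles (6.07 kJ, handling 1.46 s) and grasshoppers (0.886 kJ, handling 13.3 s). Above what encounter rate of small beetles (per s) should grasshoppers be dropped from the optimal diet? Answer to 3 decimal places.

0.011 per s

At the threshold, the rate on small beetles alone equals the profitability of grasshoppers: λ·6.07/(1 + λ·1.46) = 0.886/13.3 = 0.06662.
Rearranging, λ(6.07 − 0.06662×1.46) = 0.06662, so λ = 0.06662/5.973 = 0.01115 per s.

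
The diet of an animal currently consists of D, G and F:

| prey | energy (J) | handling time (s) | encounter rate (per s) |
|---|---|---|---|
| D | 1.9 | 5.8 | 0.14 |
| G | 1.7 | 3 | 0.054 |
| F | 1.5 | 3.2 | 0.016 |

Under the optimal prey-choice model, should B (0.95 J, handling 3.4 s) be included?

Yes

Current rate: (0.14×1.9 + 0.054×1.7 + 0.016×1.5)/(1 + 0.14×5.8 + 0.054×3 + 0.016×3.2) = 0.1885 J/s.
B: E/h = 0.95/3.4 = 0.2794 J/s.
0.2794 > 0.1885, so adding B raises the average — include it.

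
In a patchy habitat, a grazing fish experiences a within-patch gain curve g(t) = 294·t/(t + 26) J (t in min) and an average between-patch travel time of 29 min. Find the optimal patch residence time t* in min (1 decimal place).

Optimal t* satisfies g'(t*) = g(t*)/(T + t*).
g'(t) = 294·26/(t + 26)². Setting 294·26/(t+26)² = 294t/[(t+26)(29+t)] gives 26(29+t) = t(t+26), so t² = 26×29 = 754.
t* = √754 = 27.46 min.

27.5 min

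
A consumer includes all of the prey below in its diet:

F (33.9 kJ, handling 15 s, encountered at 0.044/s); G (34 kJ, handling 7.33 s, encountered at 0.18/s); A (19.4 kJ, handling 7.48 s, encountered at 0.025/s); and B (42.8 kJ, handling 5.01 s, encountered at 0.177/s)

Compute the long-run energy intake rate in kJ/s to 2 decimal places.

R = Σλ_iE_i / (1 + Σλ_ih_i)
Numerator: 0.044×33.9 + 0.18×34 + 0.025×19.4 + 0.177×42.8 = 15.67
Denominator: 1 + 0.044×15 + 0.18×7.33 + 0.025×7.48 + 0.177×5.01 = 4.053
R = 15.67/4.053 = 3.867 kJ/s

3.87 kJ/s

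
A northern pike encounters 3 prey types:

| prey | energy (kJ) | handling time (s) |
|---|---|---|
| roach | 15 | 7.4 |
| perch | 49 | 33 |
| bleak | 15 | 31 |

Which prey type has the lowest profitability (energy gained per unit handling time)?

Profitability E/h (kJ/s): roach = 15/7.4 = 2.03, perch = 49/33 = 1.48, bleak = 15/31 = 0.484.
Ranked: roach > perch > bleak.

bleak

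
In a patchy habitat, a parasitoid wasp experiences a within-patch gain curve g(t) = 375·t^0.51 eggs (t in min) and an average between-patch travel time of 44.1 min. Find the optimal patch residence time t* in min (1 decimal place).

45.9 min

Optimal t* satisfies g'(t*) = g(t*)/(T + t*).
g'(t) = 0.51·375·t^-0.49. Setting 0.51·375·t^-0.49 = 375·t^0.51/(44.1+t) gives 0.51(44.1+t) = t, so 0.49·t = 0.51×44.1.
t* = 0.51×44.1/0.49 = 45.9 min.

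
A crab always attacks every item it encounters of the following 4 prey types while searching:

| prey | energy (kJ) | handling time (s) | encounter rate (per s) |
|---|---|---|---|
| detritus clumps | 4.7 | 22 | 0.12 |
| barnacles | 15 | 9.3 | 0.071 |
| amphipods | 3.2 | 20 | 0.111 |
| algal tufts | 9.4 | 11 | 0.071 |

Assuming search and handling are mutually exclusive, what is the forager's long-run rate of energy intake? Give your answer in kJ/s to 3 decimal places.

0.363 kJ/s

R = (0.12×4.7 + 0.071×15 + 0.111×3.2 + 0.071×9.4) / (1 + 0.12×22 + 0.071×9.3 + 0.111×20 + 0.071×11) = 2.652/7.301 = 0.3632 kJ/s.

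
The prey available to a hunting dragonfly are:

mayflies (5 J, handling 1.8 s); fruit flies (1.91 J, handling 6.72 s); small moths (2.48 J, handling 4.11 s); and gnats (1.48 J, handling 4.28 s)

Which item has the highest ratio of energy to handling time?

mayflies

In descending order of E/h:
mayflies: 5/1.8 = 2.78 J/s
small moths: 2.48/4.11 = 0.603 J/s
gnats: 1.48/4.28 = 0.346 J/s
fruit flies: 1.91/6.72 = 0.284 J/s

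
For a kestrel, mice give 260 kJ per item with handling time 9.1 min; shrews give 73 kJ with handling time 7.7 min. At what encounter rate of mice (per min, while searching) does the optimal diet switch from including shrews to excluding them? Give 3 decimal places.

At the threshold, the rate on mice alone equals the profitability of shrews: λ·260/(1 + λ·9.1) = 73/7.7 = 9.481.
Rearranging, λ(260 − 9.481×9.1) = 9.481, so λ = 9.481/173.7 = 0.05457 per min.

0.055 per min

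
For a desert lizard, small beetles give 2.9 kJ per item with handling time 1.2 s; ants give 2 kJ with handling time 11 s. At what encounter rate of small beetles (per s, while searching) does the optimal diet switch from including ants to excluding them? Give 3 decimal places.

0.068 per s

At the threshold, the rate on small beetles alone equals the profitability of ants: λ·2.9/(1 + λ·1.2) = 2/11 = 0.1818.
Rearranging, λ(2.9 − 0.1818×1.2) = 0.1818, so λ = 0.1818/2.682 = 0.0678 per s.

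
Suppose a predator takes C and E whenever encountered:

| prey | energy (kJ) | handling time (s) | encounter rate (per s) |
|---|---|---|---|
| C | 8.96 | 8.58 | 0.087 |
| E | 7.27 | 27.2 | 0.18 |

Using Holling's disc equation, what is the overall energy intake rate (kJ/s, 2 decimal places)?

R = (0.087×8.96 + 0.18×7.27) / (1 + 0.087×8.58 + 0.18×27.2) = 2.088/6.642 = 0.3144 kJ/s.

0.31 kJ/s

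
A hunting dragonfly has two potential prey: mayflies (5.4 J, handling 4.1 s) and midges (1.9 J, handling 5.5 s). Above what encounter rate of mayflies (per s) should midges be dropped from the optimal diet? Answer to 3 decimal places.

At the threshold, the rate on mayflies alone equals the profitability of midges: λ·5.4/(1 + λ·4.1) = 1.9/5.5 = 0.3455.
Rearranging, λ(5.4 − 0.3455×4.1) = 0.3455, so λ = 0.3455/3.984 = 0.08672 per s.

0.087 per s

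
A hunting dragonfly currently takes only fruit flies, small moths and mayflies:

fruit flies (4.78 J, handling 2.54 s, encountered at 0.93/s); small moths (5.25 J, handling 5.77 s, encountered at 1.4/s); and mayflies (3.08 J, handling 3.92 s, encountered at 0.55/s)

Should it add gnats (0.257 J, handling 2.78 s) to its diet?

No

On fruit flies, small moths and mayflies alone, R = ΣλE/(1+Σλh) = 13.49/13.6 = 0.9921 J/s.
gnats: E/h = 0.257/2.78 = 0.09245 J/s.
Since 0.09245 < R, time spent handling gnats is better spent searching.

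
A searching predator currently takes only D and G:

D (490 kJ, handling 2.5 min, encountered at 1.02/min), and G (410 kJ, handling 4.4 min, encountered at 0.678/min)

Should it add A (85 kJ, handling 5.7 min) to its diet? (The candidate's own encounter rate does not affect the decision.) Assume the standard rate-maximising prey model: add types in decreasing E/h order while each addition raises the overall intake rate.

No

Current rate: (1.02×490 + 0.678×410)/(1 + 1.02×2.5 + 0.678×4.4) = 119.1 kJ/min.
A: E/h = 85/5.7 = 14.91 kJ/min.
14.91 < 119.1, so adding A would lower the average — exclude it.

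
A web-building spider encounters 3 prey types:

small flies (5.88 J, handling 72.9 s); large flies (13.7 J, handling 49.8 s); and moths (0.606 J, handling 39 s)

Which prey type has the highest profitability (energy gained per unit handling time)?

large flies

Profitability E/h (J/s): small flies = 5.88/72.9 = 0.0807, large flies = 13.7/49.8 = 0.275, moths = 0.606/39 = 0.0155.
Ranked: large flies > small flies > moths.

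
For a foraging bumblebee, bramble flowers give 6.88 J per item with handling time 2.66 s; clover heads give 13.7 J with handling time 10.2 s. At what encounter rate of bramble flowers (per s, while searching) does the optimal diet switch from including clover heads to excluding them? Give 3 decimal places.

The zero-one rule: include clover heads iff E₂/h₂ > λE₁/(1+λh₁). Equality gives the switch point.
λE₁h₂ = E₂ + λE₂h₁ ⇒ λ = E₂/(E₁h₂ − E₂h₁) = 13.7/(70.18 − 36.44) = 0.4061 per s.

0.406 per s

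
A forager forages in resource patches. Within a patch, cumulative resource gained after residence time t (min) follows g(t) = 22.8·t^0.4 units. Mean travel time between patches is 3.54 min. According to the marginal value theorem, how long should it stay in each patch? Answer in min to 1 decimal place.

2.4 min

By the marginal value theorem, leave when the instantaneous gain rate g'(t) equals the habitat-wide average g(t)/(T + t).
g'(t) = 0.4·22.8·t^-0.6. Setting 0.4·22.8·t^-0.6 = 22.8·t^0.4/(3.54+t) gives 0.4(3.54+t) = t, so 0.60·t = 0.4×3.54.
t* = 0.4×3.54/0.60 = 2.36 min.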